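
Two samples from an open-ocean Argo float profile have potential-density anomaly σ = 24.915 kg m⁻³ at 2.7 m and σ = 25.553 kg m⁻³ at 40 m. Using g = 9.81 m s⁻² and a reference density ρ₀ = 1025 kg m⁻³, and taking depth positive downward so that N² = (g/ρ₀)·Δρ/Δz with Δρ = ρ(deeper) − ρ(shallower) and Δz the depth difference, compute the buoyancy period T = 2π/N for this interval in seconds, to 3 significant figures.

491 s

Δρ = 1025.553 − 1024.915 = 0.638 kg m⁻³ over Δz = 40 − 2.7 = 37.3 m.
N² = (9.81/1025) × (0.638/37.3) = 1.6370 × 10⁻⁴ s⁻².
N = √(1.6370 × 10⁻⁴) = 0.012795 rad s⁻¹, so T = 2π/N = 491.07 s ≈ 491 s.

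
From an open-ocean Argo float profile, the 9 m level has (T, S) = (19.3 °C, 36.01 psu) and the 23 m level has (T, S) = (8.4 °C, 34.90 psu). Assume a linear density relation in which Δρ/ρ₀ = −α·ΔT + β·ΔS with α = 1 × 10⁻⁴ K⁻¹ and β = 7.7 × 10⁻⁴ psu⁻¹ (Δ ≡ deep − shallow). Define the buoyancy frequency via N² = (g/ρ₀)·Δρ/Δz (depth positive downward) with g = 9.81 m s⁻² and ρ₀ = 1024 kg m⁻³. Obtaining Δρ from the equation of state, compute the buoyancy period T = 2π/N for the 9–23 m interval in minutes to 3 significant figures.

ΔT = -10.9 K, ΔS = -1.11 psu (deep − shallow).
Δρ/ρ₀ = −αΔT + βΔS = 1.09 × 10⁻³ − 8.547 × 10⁻⁴ = 2.353 × 10⁻⁴, so Δρ ≈ 0.2409 kg m⁻³.
N² = (g/ρ₀)·Δρ/Δz = g·(Δρ/ρ₀)/Δz = 9.81 × 2.353 × 10⁻⁴ / 14 = 1.6488 × 10⁻⁴ s⁻².
N = √(1.6488 × 10⁻⁴) = 0.012841 rad s⁻¹ → T = 2π/N = 489.31 s = 8.1552 min ≈ 8.16 min.

8.16 min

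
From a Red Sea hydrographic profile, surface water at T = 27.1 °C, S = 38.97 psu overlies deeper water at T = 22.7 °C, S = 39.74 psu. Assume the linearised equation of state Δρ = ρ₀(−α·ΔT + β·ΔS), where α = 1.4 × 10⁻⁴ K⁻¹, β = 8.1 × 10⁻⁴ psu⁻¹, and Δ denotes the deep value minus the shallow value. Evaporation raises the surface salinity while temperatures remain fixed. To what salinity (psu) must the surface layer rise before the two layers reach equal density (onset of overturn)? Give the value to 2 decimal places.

Neutral buoyancy requires −α(T_deep − T_surf) + β(S_deep − S_surf′) = 0.
S_surf′ = S_deep − (α/β)·ΔT = 39.74 − (1.4 × 10⁻⁴/8.1 × 10⁻⁴)·(-4.4) = 40.5005 psu.
Increase required: 40.5005 − 38.97 = 1.5305 psu.

40.50 psu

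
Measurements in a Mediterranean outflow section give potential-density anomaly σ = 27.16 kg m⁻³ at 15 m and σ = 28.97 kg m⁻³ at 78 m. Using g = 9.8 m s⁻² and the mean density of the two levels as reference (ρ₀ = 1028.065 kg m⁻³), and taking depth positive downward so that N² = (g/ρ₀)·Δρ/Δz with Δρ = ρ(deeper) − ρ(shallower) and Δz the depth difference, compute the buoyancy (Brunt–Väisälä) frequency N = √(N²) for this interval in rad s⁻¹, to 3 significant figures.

Δρ = 1028.97 − 1027.16 = 1.81 kg m⁻³ over Δz = 78 − 15 = 63 m.
N² = (9.8/1028.065) × (1.81/63) = 2.7387 × 10⁻⁴ s⁻².
N = √(2.7387 × 10⁻⁴) = 0.016549 rad s⁻¹ ≈ 0.0165 rad s⁻¹.
A positive N² confirms static stability across the interval.

0.0165 rad s⁻¹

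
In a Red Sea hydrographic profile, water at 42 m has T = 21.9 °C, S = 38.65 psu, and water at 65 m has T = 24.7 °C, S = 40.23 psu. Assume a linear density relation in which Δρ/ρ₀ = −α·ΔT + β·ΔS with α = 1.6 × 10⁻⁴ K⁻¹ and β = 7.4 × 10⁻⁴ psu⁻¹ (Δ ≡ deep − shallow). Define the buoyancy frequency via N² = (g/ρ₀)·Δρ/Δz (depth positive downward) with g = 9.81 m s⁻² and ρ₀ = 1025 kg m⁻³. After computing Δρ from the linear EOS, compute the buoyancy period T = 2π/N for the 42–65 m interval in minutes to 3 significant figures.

ΔT = +2.8 K, ΔS = +1.58 psu (deep − shallow).
Δρ/ρ₀ = −αΔT + βΔS = -4.48 × 10⁻⁴ + 1.1692 × 10⁻³ = 7.212 × 10⁻⁴, so Δρ ≈ 0.7392 kg m⁻³.
N² = (g/ρ₀)·Δρ/Δz = g·(Δρ/ρ₀)/Δz = 9.81 × 7.212 × 10⁻⁴ / 23 = 3.0761 × 10⁻⁴ s⁻².
N = √(3.0761 × 10⁻⁴) = 0.017539 rad s⁻¹ → T = 2π/N = 358.24 s = 5.9707 min ≈ 5.97 min.

5.97 min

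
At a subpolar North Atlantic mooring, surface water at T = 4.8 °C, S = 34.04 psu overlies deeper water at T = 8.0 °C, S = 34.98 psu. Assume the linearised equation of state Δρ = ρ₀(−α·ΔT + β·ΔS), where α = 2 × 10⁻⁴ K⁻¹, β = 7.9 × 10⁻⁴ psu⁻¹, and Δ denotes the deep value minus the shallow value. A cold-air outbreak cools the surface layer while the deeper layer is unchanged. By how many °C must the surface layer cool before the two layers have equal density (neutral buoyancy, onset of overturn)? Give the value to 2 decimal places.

0.51 °C

Neutral buoyancy requires Δρ = 0, i.e. −α(T_deep − T_surf′) + β(S_deep − S_surf) = 0.
T_surf′ = T_deep − (β/α)·ΔS = 8.0 − (7.9 × 10⁻⁴/2 × 10⁻⁴)·(+0.94) = 4.2870 °C.
Cooling required: 4.8 − (4.2870) = 0.5130 °C.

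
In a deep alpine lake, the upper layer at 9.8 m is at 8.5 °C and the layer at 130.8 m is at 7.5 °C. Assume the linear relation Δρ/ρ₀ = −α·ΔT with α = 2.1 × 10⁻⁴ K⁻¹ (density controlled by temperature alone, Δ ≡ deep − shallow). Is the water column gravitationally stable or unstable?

stable

ΔT = 7.5 − 8.5 = -1.0 K, so Δρ/ρ₀ = −αΔT = 2.10 × 10⁻⁴.
Δρ/ρ₀ > 0, so Δρ > 0: deeper water is denser → statically stable.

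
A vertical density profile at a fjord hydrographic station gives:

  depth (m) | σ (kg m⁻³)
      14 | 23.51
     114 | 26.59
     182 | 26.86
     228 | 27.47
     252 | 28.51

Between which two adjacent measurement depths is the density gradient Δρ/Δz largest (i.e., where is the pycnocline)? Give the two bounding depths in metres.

Compute the density gradient over each adjacent pair:
  14–114 m: Δρ/Δz = 3.08/100 = 0.031 kg m⁻⁴
  114–182 m: Δρ/Δz = 0.27/68 = 4.0 × 10⁻³ kg m⁻⁴
  182–228 m: Δρ/Δz = 0.61/46 = 0.013 kg m⁻⁴
  228–252 m: Δρ/Δz = 1.04/24 = 0.043 kg m⁻⁴
The largest gradient is in the 228–252 m interval — the pycnocline.

228–252 m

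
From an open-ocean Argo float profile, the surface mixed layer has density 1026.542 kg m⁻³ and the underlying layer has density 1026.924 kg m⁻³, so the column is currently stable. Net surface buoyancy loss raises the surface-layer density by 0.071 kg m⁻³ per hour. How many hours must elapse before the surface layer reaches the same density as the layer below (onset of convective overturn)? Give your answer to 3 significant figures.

5.38 hours

Density deficit of the surface layer: 1026.924 − 1026.542 = 0.382 kg m⁻³.
Required change = 0.382 / 0.071 = 5.38 hours.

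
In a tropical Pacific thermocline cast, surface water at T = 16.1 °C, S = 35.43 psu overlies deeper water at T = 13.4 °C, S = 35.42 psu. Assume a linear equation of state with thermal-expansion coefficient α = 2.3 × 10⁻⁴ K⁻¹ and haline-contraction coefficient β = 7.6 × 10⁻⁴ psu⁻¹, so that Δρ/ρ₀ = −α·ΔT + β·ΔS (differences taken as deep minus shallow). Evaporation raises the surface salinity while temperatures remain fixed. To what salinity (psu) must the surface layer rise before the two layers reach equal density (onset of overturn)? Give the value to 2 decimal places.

Neutral buoyancy requires −α(T_deep − T_surf) + β(S_deep − S_surf′) = 0.
S_surf′ = S_deep − (α/β)·ΔT = 35.42 − (2.3 × 10⁻⁴/7.6 × 10⁻⁴)·(-2.7) = 36.2371 psu.
Increase required: 36.2371 − 35.43 = 0.8071 psu.

36.24 psu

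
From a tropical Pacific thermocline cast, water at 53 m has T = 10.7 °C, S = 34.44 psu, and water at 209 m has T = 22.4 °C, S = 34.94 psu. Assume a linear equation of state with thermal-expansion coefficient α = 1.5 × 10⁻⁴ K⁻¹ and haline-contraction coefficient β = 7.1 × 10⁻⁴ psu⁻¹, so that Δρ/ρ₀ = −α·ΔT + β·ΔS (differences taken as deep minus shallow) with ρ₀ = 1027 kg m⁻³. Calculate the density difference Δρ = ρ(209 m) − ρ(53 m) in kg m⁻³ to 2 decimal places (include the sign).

ΔT = +11.7 K, ΔS = +0.50 psu (deep − shallow).
Δρ/ρ₀ = −(1.5 × 10⁻⁴)(+11.7) + (7.1 × 10⁻⁴)(+0.50) = -1.40 × 10⁻³.
Δρ = 1027 × (-1.40 × 10⁻³) = -1.44 kg m⁻³.
Negative Δρ: lighter below, statically unstable.

-1.44 kg m⁻³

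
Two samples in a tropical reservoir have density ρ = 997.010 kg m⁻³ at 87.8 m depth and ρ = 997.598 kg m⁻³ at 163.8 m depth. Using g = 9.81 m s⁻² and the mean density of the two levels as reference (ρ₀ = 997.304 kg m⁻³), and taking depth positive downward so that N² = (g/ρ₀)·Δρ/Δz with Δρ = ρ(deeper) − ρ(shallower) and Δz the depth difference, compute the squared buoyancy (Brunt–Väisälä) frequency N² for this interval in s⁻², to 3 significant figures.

7.61 × 10⁻⁵ s⁻²

Δρ = 997.598 − 997.010 = 0.588 kg m⁻³ over Δz = 163.8 − 87.8 = 76 m.
N² = (9.81/997.304) × (0.588/76) = 7.6104 × 10⁻⁵ s⁻² ≈ 7.61 × 10⁻⁵ s⁻².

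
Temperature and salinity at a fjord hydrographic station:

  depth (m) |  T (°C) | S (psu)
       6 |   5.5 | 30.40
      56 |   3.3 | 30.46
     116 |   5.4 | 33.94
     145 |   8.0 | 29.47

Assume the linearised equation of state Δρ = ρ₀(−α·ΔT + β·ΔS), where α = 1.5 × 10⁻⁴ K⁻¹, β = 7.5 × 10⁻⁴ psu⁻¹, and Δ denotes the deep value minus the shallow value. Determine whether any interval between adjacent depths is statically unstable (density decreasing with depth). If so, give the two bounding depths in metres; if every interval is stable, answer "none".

Evaluate Δρ/ρ₀ = −αΔT + βΔS across each adjacent pair:
  6–56 m: −αΔT+βΔS = −(1.5 × 10⁻⁴)(-2.2)+(7.5 × 10⁻⁴)(+0.06) = 3.8 × 10⁻⁴ → stable
  56–116 m: −αΔT+βΔS = −(1.5 × 10⁻⁴)(+2.1)+(7.5 × 10⁻⁴)(+3.48) = 2.3 × 10⁻³ → stable
  116–145 m: −αΔT+βΔS = −(1.5 × 10⁻⁴)(+2.6)+(7.5 × 10⁻⁴)(-4.47) = -3.7 × 10⁻³ → UNSTABLE
The 116–145 m interval has Δρ < 0: lighter water underlies denser water.

116–145 m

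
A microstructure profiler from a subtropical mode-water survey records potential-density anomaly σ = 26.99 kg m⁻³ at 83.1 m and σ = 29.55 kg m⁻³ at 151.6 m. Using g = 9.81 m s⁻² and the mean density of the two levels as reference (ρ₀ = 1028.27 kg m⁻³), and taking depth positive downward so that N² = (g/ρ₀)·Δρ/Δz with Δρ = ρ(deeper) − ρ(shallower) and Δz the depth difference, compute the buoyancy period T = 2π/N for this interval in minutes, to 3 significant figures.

Δρ = 1029.55 − 1026.99 = 2.56 kg m⁻³ over Δz = 151.6 − 83.1 = 68.5 m.
N² = (9.81/1028.27) × (2.56/68.5) = 3.5654 × 10⁻⁴ s⁻².
N = √(3.5654 × 10⁻⁴) = 0.018882 rad s⁻¹, so T = 2π/N = 332.76 s = 5.5460 min ≈ 5.55 min.
A positive N² confirms static stability across the interval.

5.55 min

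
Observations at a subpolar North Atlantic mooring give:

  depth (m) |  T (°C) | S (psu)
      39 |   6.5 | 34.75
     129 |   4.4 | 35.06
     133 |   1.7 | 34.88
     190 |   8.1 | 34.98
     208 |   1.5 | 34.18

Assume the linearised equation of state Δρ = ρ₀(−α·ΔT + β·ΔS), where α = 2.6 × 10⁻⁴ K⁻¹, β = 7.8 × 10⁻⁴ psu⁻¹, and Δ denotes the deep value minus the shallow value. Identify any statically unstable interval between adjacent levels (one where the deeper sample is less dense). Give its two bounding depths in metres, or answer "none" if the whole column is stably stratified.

Evaluate Δρ/ρ₀ = −αΔT + βΔS across each adjacent pair:
  39–129 m: −αΔT+βΔS = −(2.6 × 10⁻⁴)(-2.1)+(7.8 × 10⁻⁴)(+0.31) = 7.9 × 10⁻⁴ → stable
  129–133 m: −αΔT+βΔS = −(2.6 × 10⁻⁴)(-2.7)+(7.8 × 10⁻⁴)(-0.18) = 5.6 × 10⁻⁴ → stable
  133–190 m: −αΔT+βΔS = −(2.6 × 10⁻⁴)(+6.4)+(7.8 × 10⁻⁴)(+0.10) = -1.6 × 10⁻³ → UNSTABLE
  190–208 m: −αΔT+βΔS = −(2.6 × 10⁻⁴)(-6.6)+(7.8 × 10⁻⁴)(-0.80) = 1.1 × 10⁻³ → stable
The 133–190 m interval has Δρ < 0: lighter water underlies denser water.

133–190 m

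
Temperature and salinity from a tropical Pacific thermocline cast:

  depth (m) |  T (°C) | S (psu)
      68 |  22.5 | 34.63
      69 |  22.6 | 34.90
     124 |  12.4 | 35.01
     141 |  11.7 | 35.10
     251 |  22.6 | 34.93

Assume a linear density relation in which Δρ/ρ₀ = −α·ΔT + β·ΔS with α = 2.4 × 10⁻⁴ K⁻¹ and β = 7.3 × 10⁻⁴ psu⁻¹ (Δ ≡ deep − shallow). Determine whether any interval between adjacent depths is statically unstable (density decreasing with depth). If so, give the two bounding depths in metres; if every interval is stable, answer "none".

141–251 m

Evaluate Δρ/ρ₀ = −αΔT + βΔS across each adjacent pair:
  68–69 m: −αΔT+βΔS = −(2.4 × 10⁻⁴)(+0.1)+(7.3 × 10⁻⁴)(+0.27) = 1.7 × 10⁻⁴ → stable
  69–124 m: −αΔT+βΔS = −(2.4 × 10⁻⁴)(-10.2)+(7.3 × 10⁻⁴)(+0.11) = 2.5 × 10⁻³ → stable
  124–141 m: −αΔT+βΔS = −(2.4 × 10⁻⁴)(-0.7)+(7.3 × 10⁻⁴)(+0.09) = 2.3 × 10⁻⁴ → stable
  141–251 m: −αΔT+βΔS = −(2.4 × 10⁻⁴)(+10.9)+(7.3 × 10⁻⁴)(-0.17) = -2.7 × 10⁻³ → UNSTABLE
The 141–251 m interval has Δρ < 0: lighter water underlies denser water.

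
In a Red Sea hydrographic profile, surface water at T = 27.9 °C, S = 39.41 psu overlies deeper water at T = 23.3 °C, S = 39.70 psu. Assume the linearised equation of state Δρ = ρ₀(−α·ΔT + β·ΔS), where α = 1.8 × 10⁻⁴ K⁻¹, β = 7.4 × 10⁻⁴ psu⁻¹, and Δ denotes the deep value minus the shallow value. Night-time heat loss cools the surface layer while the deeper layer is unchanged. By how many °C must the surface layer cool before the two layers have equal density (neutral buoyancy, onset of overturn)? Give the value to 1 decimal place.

Neutral buoyancy requires Δρ = 0, i.e. −α(T_deep − T_surf′) + β(S_deep − S_surf) = 0.
T_surf′ = T_deep − (β/α)·ΔS = 23.3 − (7.4 × 10⁻⁴/1.8 × 10⁻⁴)·(+0.29) = 22.108 °C.
Cooling required: 27.9 − (22.108) = 5.792 °C.

5.8 °C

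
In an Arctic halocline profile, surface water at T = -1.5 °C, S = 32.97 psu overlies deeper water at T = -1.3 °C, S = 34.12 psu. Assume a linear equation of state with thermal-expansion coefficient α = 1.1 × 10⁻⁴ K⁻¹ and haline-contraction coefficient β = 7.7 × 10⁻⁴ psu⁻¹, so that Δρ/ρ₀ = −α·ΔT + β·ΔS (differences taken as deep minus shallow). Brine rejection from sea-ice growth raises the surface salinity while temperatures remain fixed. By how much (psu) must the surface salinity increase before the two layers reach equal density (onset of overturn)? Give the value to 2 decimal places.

Neutral buoyancy requires −α(T_deep − T_surf) + β(S_deep − S_surf′) = 0.
S_surf′ = S_deep − (α/β)·ΔT = 34.12 − (1.1 × 10⁻⁴/7.7 × 10⁻⁴)·(+0.2) = 34.0914 psu.
Increase required: 34.0914 − 32.97 = 1.1214 psu.

1.12 psu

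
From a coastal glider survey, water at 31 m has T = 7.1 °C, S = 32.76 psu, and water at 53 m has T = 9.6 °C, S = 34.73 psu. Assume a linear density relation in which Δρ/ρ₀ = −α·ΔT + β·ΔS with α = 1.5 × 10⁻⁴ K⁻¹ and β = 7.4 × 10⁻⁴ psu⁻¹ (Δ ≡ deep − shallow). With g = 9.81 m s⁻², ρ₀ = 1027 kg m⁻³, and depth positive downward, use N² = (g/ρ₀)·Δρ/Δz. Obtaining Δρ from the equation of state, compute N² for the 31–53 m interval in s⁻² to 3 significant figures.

ΔT = +2.5 K, ΔS = +1.97 psu (deep − shallow).
Δρ/ρ₀ = −αΔT + βΔS = -3.75 × 10⁻⁴ + 1.4578 × 10⁻³ = 1.0828 × 10⁻³, so Δρ ≈ 1.112 kg m⁻³.
N² = (g/ρ₀)·Δρ/Δz = g·(Δρ/ρ₀)/Δz = 9.81 × 1.0828 × 10⁻³ / 22 = 4.8283 × 10⁻⁴ s⁻² ≈ 4.83 × 10⁻⁴ s⁻².

4.83 × 10⁻⁴ s⁻²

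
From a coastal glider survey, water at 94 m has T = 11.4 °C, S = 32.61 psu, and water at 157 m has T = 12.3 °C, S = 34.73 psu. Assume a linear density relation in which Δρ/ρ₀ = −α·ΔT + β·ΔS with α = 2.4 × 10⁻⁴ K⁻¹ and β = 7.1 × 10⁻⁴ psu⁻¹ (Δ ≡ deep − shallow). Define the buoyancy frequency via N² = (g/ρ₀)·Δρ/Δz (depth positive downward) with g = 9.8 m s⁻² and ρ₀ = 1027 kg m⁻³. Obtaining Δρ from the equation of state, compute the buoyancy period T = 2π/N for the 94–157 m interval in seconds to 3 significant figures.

ΔT = +0.9 K, ΔS = +2.12 psu (deep − shallow).
Δρ/ρ₀ = −αΔT + βΔS = -2.16 × 10⁻⁴ + 1.5052 × 10⁻³ = 1.2892 × 10⁻³, so Δρ ≈ 1.324 kg m⁻³.
N² = (g/ρ₀)·Δρ/Δz = g·(Δρ/ρ₀)/Δz = 9.8 × 1.2892 × 10⁻³ / 63 = 2.0054 × 10⁻⁴ s⁻².
N = √(2.0054 × 10⁻⁴) = 0.014161 rad s⁻¹ → T = 2π/N = 443.70 s ≈ 444 s.

444 s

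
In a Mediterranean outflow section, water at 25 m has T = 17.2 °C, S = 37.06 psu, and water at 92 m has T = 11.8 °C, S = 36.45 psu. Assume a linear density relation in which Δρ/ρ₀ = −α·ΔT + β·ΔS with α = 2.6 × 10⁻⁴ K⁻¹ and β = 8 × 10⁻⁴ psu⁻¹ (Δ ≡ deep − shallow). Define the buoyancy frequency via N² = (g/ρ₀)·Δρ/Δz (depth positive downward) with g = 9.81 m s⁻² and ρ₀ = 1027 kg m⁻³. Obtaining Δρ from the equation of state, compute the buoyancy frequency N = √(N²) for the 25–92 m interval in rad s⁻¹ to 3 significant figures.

0.0116 rad s⁻¹

ΔT = -5.4 K, ΔS = -0.61 psu (deep − shallow).
Δρ/ρ₀ = −αΔT + βΔS = 1.404 × 10⁻³ − 4.88 × 10⁻⁴ = 9.16 × 10⁻⁴, so Δρ ≈ 0.9407 kg m⁻³.
N² = (g/ρ₀)·Δρ/Δz = g·(Δρ/ρ₀)/Δz = 9.81 × 9.16 × 10⁻⁴ / 67 = 1.3412 × 10⁻⁴ s⁻².
N = √(1.3412 × 10⁻⁴) = 0.011581 rad s⁻¹ ≈ 0.0116 rad s⁻¹.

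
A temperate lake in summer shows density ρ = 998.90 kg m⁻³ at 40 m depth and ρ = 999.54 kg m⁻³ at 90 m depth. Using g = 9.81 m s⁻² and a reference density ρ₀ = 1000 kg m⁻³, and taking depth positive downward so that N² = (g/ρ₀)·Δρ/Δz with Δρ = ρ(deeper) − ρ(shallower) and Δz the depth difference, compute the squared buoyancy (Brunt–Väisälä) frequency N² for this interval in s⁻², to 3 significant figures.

1.26 × 10⁻⁴ s⁻²

Δρ = 999.54 − 998.90 = 0.64 kg m⁻³ over Δz = 90 − 40 = 50 m.
N² = (9.81/1000) × (0.64/50) = 1.2557 × 10⁻⁴ s⁻² ≈ 1.26 × 10⁻⁴ s⁻².
Since Δρ > 0 the layer is stably stratified.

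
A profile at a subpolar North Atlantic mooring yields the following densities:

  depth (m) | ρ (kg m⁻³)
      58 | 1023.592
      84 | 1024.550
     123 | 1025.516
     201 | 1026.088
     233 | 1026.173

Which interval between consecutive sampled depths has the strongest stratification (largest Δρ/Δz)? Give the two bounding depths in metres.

Compute the density gradient over each adjacent pair:
  58–84 m: Δρ/Δz = 0.958/26 = 0.037 kg m⁻⁴
  84–123 m: Δρ/Δz = 0.966/39 = 0.025 kg m⁻⁴
  123–201 m: Δρ/Δz = 0.572/78 = 7.3 × 10⁻³ kg m⁻⁴
  201–233 m: Δρ/Δz = 0.085/32 = 2.7 × 10⁻³ kg m⁻⁴
The largest gradient is in the 58–84 m interval — the pycnocline.

58–84 m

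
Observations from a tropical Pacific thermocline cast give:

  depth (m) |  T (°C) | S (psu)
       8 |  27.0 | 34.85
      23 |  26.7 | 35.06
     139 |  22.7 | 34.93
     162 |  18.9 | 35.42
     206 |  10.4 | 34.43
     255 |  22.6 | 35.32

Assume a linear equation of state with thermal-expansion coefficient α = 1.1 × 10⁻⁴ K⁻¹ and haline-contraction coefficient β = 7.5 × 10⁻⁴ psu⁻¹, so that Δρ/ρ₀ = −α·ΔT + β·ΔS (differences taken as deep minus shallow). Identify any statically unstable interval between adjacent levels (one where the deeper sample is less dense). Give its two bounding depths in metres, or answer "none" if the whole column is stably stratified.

Evaluate Δρ/ρ₀ = −αΔT + βΔS across each adjacent pair:
  8–23 m: −αΔT+βΔS = −(1.1 × 10⁻⁴)(-0.3)+(7.5 × 10⁻⁴)(+0.21) = 1.9 × 10⁻⁴ → stable
  23–139 m: −αΔT+βΔS = −(1.1 × 10⁻⁴)(-4.0)+(7.5 × 10⁻⁴)(-0.13) = 3.4 × 10⁻⁴ → stable
  139–162 m: −αΔT+βΔS = −(1.1 × 10⁻⁴)(-3.8)+(7.5 × 10⁻⁴)(+0.49) = 7.9 × 10⁻⁴ → stable
  162–206 m: −αΔT+βΔS = −(1.1 × 10⁻⁴)(-8.5)+(7.5 × 10⁻⁴)(-0.99) = 1.9 × 10⁻⁴ → stable
  206–255 m: −αΔT+βΔS = −(1.1 × 10⁻⁴)(+12.2)+(7.5 × 10⁻⁴)(+0.89) = -6.7 × 10⁻⁴ → UNSTABLE
The 206–255 m interval has Δρ < 0: lighter water underlies denser water.

206–255 m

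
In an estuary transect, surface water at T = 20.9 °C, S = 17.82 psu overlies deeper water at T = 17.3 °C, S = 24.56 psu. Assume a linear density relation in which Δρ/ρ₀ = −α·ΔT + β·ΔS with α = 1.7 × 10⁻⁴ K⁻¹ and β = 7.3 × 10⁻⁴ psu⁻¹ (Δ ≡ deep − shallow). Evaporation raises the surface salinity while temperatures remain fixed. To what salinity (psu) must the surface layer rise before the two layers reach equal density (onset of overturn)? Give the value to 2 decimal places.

Neutral buoyancy requires −α(T_deep − T_surf) + β(S_deep − S_surf′) = 0.
S_surf′ = S_deep − (α/β)·ΔT = 24.56 − (1.7 × 10⁻⁴/7.3 × 10⁻⁴)·(-3.6) = 25.3984 psu.
Increase required: 25.3984 − 17.82 = 7.5784 psu.

25.40 psu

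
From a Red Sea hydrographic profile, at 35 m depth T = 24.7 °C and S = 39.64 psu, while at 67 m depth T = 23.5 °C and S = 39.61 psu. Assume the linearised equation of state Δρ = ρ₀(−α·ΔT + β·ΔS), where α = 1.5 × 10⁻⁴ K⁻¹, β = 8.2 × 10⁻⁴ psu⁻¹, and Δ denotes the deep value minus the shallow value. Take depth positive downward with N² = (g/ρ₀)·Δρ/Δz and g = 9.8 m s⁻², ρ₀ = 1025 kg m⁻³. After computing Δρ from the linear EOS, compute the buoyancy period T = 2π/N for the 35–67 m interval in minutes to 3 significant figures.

15.2 min

ΔT = -1.2 K, ΔS = -0.03 psu (deep − shallow).
Δρ/ρ₀ = −αΔT + βΔS = 1.80 × 10⁻⁴ − 2.46 × 10⁻⁵ = 1.554 × 10⁻⁴, so Δρ ≈ 0.1593 kg m⁻³.
N² = (g/ρ₀)·Δρ/Δz = g·(Δρ/ρ₀)/Δz = 9.8 × 1.554 × 10⁻⁴ / 32 = 4.7591 × 10⁻⁵ s⁻².
N = √(4.7591 × 10⁻⁵) = 6.8986 × 10⁻³ rad s⁻¹ → T = 2π/N = 910.79 s = 15.180 min ≈ 15.2 min.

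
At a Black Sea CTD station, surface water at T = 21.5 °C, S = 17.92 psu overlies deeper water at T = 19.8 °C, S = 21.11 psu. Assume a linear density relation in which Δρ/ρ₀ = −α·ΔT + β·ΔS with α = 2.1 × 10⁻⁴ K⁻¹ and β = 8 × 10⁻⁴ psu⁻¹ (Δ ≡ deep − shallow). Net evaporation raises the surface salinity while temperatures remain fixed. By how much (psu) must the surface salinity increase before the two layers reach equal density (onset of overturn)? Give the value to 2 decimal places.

3.64 psu

Neutral buoyancy requires −α(T_deep − T_surf) + β(S_deep − S_surf′) = 0.
S_surf′ = S_deep − (α/β)·ΔT = 21.11 − (2.1 × 10⁻⁴/8 × 10⁻⁴)·(-1.7) = 21.5562 psu.
Increase required: 21.5562 − 17.92 = 3.6362 psu.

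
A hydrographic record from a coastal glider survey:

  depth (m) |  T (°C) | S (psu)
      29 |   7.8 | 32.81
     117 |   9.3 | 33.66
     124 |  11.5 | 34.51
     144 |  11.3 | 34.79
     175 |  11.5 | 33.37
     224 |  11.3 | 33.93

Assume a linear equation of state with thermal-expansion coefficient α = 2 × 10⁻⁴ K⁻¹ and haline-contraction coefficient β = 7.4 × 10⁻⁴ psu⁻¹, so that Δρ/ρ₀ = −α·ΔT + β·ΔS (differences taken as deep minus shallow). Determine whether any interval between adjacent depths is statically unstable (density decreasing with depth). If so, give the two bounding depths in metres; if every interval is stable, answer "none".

Evaluate Δρ/ρ₀ = −αΔT + βΔS across each adjacent pair:
  29–117 m: −αΔT+βΔS = −(2 × 10⁻⁴)(+1.5)+(7.4 × 10⁻⁴)(+0.85) = 3.3 × 10⁻⁴ → stable
  117–124 m: −αΔT+βΔS = −(2 × 10⁻⁴)(+2.2)+(7.4 × 10⁻⁴)(+0.85) = 1.9 × 10⁻⁴ → stable
  124–144 m: −αΔT+βΔS = −(2 × 10⁻⁴)(-0.2)+(7.4 × 10⁻⁴)(+0.28) = 2.5 × 10⁻⁴ → stable
  144–175 m: −αΔT+βΔS = −(2 × 10⁻⁴)(+0.2)+(7.4 × 10⁻⁴)(-1.42) = -1.1 × 10⁻³ → UNSTABLE
  175–224 m: −αΔT+βΔS = −(2 × 10⁻⁴)(-0.2)+(7.4 × 10⁻⁴)(+0.56) = 4.5 × 10⁻⁴ → stable
The 144–175 m interval has Δρ < 0: lighter water underlies denser water.

144–175 m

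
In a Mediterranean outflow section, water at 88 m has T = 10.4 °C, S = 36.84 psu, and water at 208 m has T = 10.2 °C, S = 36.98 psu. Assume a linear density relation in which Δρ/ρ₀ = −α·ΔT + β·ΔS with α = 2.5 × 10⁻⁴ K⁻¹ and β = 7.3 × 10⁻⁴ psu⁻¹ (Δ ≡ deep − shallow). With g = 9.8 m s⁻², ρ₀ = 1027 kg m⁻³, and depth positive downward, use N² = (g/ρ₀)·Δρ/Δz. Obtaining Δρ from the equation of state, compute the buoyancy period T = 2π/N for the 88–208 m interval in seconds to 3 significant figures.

ΔT = -0.2 K, ΔS = +0.14 psu (deep − shallow).
Δρ/ρ₀ = −αΔT + βΔS = 5.00 × 10⁻⁵ + 1.022 × 10⁻⁴ = 1.522 × 10⁻⁴, so Δρ ≈ 0.1563 kg m⁻³.
N² = (g/ρ₀)·Δρ/Δz = g·(Δρ/ρ₀)/Δz = 9.8 × 1.522 × 10⁻⁴ / 120 = 1.2430 × 10⁻⁵ s⁻².
N = √(1.2430 × 10⁻⁵) = 3.5256 × 10⁻³ rad s⁻¹ → T = 2π/N = 1.7822 × 10³ s ≈ 1.78 × 10³ s.

1.78 × 10³ s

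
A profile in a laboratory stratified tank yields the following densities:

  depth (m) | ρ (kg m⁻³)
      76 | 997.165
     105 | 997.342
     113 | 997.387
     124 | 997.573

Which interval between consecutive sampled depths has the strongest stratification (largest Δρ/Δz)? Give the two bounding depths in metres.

Compute the density gradient over each adjacent pair:
  76–105 m: Δρ/Δz = 0.177/29 = 6.1 × 10⁻³ kg m⁻⁴
  105–113 m: Δρ/Δz = 0.045/8 = 5.6 × 10⁻³ kg m⁻⁴
  113–124 m: Δρ/Δz = 0.186/11 = 0.017 kg m⁻⁴
The largest gradient is in the 113–124 m interval — the pycnocline.

113–124 m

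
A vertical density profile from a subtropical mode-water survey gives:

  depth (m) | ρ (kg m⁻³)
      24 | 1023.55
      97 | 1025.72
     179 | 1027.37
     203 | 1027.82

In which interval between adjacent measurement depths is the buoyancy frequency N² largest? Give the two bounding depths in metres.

Compute the density gradient over each adjacent pair:
  24–97 m: Δρ/Δz = 2.17/73 = 0.030 kg m⁻⁴
  97–179 m: Δρ/Δz = 1.65/82 = 0.020 kg m⁻⁴
  179–203 m: Δρ/Δz = 0.45/24 = 0.019 kg m⁻⁴
The largest gradient is in the 24–97 m interval — the pycnocline.

24–97 m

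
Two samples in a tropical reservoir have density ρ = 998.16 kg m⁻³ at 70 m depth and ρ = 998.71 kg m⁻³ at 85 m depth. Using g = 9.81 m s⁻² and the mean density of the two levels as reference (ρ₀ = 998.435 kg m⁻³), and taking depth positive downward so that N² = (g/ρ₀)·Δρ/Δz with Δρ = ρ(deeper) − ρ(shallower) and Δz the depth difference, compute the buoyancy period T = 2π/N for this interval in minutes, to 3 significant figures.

5.52 min

Δρ = 998.71 − 998.16 = 0.55 kg m⁻³ over Δz = 85 − 70 = 15 m.
N² = (9.81/998.435) × (0.55/15) = 3.6026 × 10⁻⁴ s⁻².
N = √(3.6026 × 10⁻⁴) = 0.018981 rad s⁻¹, so T = 2π/N = 331.02 s = 5.5170 min ≈ 5.52 min.
Since Δρ > 0 the layer is stably stratified.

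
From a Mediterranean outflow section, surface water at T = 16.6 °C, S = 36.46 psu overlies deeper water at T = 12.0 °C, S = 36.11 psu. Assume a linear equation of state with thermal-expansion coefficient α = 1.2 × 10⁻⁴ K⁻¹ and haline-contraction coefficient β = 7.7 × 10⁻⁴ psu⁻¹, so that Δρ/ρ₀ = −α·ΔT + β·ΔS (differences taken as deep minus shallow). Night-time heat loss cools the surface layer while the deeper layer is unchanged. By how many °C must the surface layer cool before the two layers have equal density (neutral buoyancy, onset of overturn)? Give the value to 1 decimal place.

2.4 °C

Neutral buoyancy requires Δρ = 0, i.e. −α(T_deep − T_surf′) + β(S_deep − S_surf) = 0.
T_surf′ = T_deep − (β/α)·ΔS = 12.0 − (7.7 × 10⁻⁴/1.2 × 10⁻⁴)·(-0.35) = 14.246 °C.
Cooling required: 16.6 − (14.246) = 2.354 °C.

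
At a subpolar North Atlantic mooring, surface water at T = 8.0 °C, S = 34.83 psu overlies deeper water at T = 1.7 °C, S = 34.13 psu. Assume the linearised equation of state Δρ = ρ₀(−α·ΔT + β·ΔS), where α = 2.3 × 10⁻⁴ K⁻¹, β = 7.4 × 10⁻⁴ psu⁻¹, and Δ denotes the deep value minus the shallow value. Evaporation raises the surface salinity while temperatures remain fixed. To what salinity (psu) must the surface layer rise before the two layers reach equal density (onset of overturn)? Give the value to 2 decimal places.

Neutral buoyancy requires −α(T_deep − T_surf) + β(S_deep − S_surf′) = 0.
S_surf′ = S_deep − (α/β)·ΔT = 34.13 − (2.3 × 10⁻⁴/7.4 × 10⁻⁴)·(-6.3) = 36.0881 psu.
Increase required: 36.0881 − 34.83 = 1.2581 psu.

36.09 psu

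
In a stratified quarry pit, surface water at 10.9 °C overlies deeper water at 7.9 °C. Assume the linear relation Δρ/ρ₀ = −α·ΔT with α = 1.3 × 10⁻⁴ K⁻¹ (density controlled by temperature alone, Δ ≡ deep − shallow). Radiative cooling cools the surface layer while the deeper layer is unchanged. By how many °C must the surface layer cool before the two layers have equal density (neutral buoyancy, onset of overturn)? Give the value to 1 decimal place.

3.0 °C

With temperature the only control, equal density requires T_surf′ = T_deep.
T_surf′ = 7.9 °C.
Cooling required: 10.9 − 7.9 = 3.0 °C.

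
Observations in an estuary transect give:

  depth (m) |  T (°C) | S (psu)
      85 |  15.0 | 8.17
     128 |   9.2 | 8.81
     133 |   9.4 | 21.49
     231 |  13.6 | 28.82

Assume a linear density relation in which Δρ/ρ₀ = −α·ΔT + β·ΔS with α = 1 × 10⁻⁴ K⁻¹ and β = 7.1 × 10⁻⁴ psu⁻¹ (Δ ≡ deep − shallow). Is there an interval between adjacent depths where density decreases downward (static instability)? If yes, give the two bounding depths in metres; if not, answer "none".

Evaluate Δρ/ρ₀ = −αΔT + βΔS across each adjacent pair:
  85–128 m: −αΔT+βΔS = −(1 × 10⁻⁴)(-5.8)+(7.1 × 10⁻⁴)(+0.64) = 1.0 × 10⁻³ → stable
  128–133 m: −αΔT+βΔS = −(1 × 10⁻⁴)(+0.2)+(7.1 × 10⁻⁴)(+12.68) = 9.0 × 10⁻³ → stable
  133–231 m: −αΔT+βΔS = −(1 × 10⁻⁴)(+4.2)+(7.1 × 10⁻⁴)(+7.33) = 4.8 × 10⁻³ → stable
Every interval has Δρ > 0: the column is stably stratified throughout.

none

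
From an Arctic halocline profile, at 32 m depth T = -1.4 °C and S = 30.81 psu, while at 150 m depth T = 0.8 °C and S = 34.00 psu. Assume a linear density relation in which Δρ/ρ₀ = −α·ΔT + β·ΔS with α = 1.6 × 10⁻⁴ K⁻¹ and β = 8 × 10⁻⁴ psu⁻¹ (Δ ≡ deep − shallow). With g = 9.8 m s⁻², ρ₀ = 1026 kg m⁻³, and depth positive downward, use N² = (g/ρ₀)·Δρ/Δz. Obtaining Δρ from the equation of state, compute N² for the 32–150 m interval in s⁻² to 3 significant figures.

ΔT = +2.2 K, ΔS = +3.19 psu (deep − shallow).
Δρ/ρ₀ = −αΔT + βΔS = -3.52 × 10⁻⁴ + 2.552 × 10⁻³ = 2.20 × 10⁻³, so Δρ ≈ 2.257 kg m⁻³.
N² = (g/ρ₀)·Δρ/Δz = g·(Δρ/ρ₀)/Δz = 9.8 × 2.20 × 10⁻³ / 118 = 1.8271 × 10⁻⁴ s⁻² ≈ 1.83 × 10⁻⁴ s⁻².

1.83 × 10⁻⁴ s⁻²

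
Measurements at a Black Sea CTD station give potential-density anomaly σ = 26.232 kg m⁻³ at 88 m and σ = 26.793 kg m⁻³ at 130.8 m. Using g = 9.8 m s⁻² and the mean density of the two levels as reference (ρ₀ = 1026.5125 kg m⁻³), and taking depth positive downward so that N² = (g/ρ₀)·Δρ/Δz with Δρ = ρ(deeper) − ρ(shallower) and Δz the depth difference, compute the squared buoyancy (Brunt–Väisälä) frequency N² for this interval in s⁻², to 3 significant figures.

Δρ = 1026.793 − 1026.232 = 0.561 kg m⁻³ over Δz = 130.8 − 88 = 42.8 m.
N² = (9.8/1026.5125) × (0.561/42.8) = 1.2514 × 10⁻⁴ s⁻² ≈ 1.25 × 10⁻⁴ s⁻².

1.25 × 10⁻⁴ s⁻²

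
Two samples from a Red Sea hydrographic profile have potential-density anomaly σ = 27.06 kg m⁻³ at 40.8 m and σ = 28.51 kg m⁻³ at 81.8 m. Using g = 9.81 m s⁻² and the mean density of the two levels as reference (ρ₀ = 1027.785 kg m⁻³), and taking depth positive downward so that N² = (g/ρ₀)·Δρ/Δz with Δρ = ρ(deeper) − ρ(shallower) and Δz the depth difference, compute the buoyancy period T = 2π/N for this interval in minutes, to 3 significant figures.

Δρ = 1028.51 − 1027.06 = 1.45 kg m⁻³ over Δz = 81.8 − 40.8 = 41 m.
N² = (9.81/1027.785) × (1.45/41) = 3.3756 × 10⁻⁴ s⁻².
N = √(3.3756 × 10⁻⁴) = 0.018373 rad s⁻¹, so T = 2π/N = 341.98 s = 5.6997 min ≈ 5.70 min.

5.70 min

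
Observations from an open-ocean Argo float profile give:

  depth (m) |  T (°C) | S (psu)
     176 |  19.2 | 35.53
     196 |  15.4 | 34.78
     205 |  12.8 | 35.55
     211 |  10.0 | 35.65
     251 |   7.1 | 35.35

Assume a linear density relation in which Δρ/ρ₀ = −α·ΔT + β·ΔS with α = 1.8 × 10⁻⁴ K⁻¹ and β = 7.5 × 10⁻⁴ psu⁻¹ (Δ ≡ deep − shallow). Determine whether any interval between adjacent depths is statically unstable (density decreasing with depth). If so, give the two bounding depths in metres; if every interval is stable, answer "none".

none

Evaluate Δρ/ρ₀ = −αΔT + βΔS across each adjacent pair:
  176–196 m: −αΔT+βΔS = −(1.8 × 10⁻⁴)(-3.8)+(7.5 × 10⁻⁴)(-0.75) = 1.2 × 10⁻⁴ → stable
  196–205 m: −αΔT+βΔS = −(1.8 × 10⁻⁴)(-2.6)+(7.5 × 10⁻⁴)(+0.77) = 1.0 × 10⁻³ → stable
  205–211 m: −αΔT+βΔS = −(1.8 × 10⁻⁴)(-2.8)+(7.5 × 10⁻⁴)(+0.10) = 5.8 × 10⁻⁴ → stable
  211–251 m: −αΔT+βΔS = −(1.8 × 10⁻⁴)(-2.9)+(7.5 × 10⁻⁴)(-0.30) = 3.0 × 10⁻⁴ → stable
Every interval has Δρ > 0: the column is stably stratified throughout.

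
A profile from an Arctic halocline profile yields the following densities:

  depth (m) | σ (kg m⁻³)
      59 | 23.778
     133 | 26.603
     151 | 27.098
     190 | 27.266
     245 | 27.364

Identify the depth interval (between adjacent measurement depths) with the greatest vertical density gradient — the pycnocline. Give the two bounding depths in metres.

Compute the density gradient over each adjacent pair:
  59–133 m: Δρ/Δz = 2.825/74 = 0.038 kg m⁻⁴
  133–151 m: Δρ/Δz = 0.495/18 = 0.028 kg m⁻⁴
  151–190 m: Δρ/Δz = 0.168/39 = 4.3 × 10⁻³ kg m⁻⁴
  190–245 m: Δρ/Δz = 0.098/55 = 1.8 × 10⁻³ kg m⁻⁴
The largest gradient is in the 59–133 m interval — the pycnocline.

59–133 m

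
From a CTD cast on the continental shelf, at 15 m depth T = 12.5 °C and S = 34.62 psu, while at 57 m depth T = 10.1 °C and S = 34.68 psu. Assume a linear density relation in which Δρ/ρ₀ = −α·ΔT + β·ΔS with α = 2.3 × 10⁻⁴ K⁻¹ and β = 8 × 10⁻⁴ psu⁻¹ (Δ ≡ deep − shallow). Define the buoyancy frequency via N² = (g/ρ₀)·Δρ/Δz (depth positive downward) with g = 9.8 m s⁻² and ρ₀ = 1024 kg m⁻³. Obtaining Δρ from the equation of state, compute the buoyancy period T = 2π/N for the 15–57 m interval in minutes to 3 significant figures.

ΔT = -2.4 K, ΔS = +0.06 psu (deep − shallow).
Δρ/ρ₀ = −αΔT + βΔS = 5.52 × 10⁻⁴ + 4.80 × 10⁻⁵ = 6.00 × 10⁻⁴, so Δρ ≈ 0.6144 kg m⁻³.
N² = (g/ρ₀)·Δρ/Δz = g·(Δρ/ρ₀)/Δz = 9.8 × 6.00 × 10⁻⁴ / 42 = 1.4000 × 10⁻⁴ s⁻².
N = √(1.4000 × 10⁻⁴) = 0.011832 rad s⁻¹ → T = 2π/N = 531.03 s = 8.8505 min ≈ 8.85 min.

8.85 min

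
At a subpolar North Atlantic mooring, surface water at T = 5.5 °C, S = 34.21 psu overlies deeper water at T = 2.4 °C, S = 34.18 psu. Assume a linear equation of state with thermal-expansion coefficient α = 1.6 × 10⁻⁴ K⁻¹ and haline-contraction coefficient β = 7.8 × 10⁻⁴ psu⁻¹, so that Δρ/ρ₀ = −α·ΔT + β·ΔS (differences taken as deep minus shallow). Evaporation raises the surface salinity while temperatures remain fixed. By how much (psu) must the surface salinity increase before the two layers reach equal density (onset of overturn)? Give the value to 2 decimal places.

0.61 psu

Neutral buoyancy requires −α(T_deep − T_surf) + β(S_deep − S_surf′) = 0.
S_surf′ = S_deep − (α/β)·ΔT = 34.18 − (1.6 × 10⁻⁴/7.8 × 10⁻⁴)·(-3.1) = 34.8159 psu.
Increase required: 34.8159 − 34.21 = 0.6059 psu.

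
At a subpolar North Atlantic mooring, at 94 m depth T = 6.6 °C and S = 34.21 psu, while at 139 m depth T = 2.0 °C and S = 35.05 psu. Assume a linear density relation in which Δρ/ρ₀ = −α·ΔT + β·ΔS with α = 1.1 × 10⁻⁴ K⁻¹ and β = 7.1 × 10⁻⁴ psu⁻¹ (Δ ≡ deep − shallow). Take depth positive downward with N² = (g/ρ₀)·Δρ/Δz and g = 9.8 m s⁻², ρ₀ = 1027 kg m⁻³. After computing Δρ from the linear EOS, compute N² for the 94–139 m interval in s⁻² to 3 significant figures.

ΔT = -4.6 K, ΔS = +0.84 psu (deep − shallow).
Δρ/ρ₀ = −αΔT + βΔS = 5.06 × 10⁻⁴ + 5.964 × 10⁻⁴ = 1.1024 × 10⁻³, so Δρ ≈ 1.132 kg m⁻³.
N² = (g/ρ₀)·Δρ/Δz = g·(Δρ/ρ₀)/Δz = 9.8 × 1.1024 × 10⁻³ / 45 = 2.4008 × 10⁻⁴ s⁻² ≈ 2.40 × 10⁻⁴ s⁻².

2.40 × 10⁻⁴ s⁻²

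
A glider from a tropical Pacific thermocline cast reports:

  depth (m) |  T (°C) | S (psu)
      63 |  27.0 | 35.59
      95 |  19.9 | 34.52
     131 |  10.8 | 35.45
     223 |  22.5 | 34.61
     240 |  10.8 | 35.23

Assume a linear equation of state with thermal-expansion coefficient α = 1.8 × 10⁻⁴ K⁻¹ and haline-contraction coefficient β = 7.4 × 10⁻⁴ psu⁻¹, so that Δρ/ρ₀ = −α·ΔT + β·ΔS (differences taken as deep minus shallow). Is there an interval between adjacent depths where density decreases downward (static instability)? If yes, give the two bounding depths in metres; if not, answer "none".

131–223 m

Evaluate Δρ/ρ₀ = −αΔT + βΔS across each adjacent pair:
  63–95 m: −αΔT+βΔS = −(1.8 × 10⁻⁴)(-7.1)+(7.4 × 10⁻⁴)(-1.07) = 4.9 × 10⁻⁴ → stable
  95–131 m: −αΔT+βΔS = −(1.8 × 10⁻⁴)(-9.1)+(7.4 × 10⁻⁴)(+0.93) = 2.3 × 10⁻³ → stable
  131–223 m: −αΔT+βΔS = −(1.8 × 10⁻⁴)(+11.7)+(7.4 × 10⁻⁴)(-0.84) = -2.7 × 10⁻³ → UNSTABLE
  223–240 m: −αΔT+βΔS = −(1.8 × 10⁻⁴)(-11.7)+(7.4 × 10⁻⁴)(+0.62) = 2.6 × 10⁻³ → stable
The 131–223 m interval has Δρ < 0: lighter water underlies denser water.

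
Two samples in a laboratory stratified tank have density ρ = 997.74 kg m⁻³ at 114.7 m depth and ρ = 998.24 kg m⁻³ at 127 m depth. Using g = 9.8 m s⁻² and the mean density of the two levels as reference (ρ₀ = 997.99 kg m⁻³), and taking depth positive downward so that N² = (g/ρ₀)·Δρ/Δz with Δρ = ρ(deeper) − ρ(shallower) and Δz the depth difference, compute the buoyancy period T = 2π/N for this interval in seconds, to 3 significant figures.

Δρ = 998.24 − 997.74 = 0.50 kg m⁻³ over Δz = 127 − 114.7 = 12.3 m.
N² = (9.8/997.99) × (0.50/12.3) = 3.9918 × 10⁻⁴ s⁻².
N = √(3.9918 × 10⁻⁴) = 0.019979 rad s⁻¹, so T = 2π/N = 314.49 s ≈ 314 s.

314 s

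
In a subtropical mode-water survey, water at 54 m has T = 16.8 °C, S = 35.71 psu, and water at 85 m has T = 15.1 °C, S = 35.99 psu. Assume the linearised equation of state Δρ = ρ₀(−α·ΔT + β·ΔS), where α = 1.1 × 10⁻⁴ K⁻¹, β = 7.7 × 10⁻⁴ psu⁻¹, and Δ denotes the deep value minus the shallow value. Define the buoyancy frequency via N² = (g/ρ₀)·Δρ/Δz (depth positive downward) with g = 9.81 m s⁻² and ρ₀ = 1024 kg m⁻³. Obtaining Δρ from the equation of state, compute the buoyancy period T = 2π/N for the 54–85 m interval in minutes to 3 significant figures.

9.28 min

ΔT = -1.7 K, ΔS = +0.28 psu (deep − shallow).
Δρ/ρ₀ = −αΔT + βΔS = 1.87 × 10⁻⁴ + 2.156 × 10⁻⁴ = 4.026 × 10⁻⁴, so Δρ ≈ 0.4123 kg m⁻³.
N² = (g/ρ₀)·Δρ/Δz = g·(Δρ/ρ₀)/Δz = 9.81 × 4.026 × 10⁻⁴ / 31 = 1.2740 × 10⁻⁴ s⁻².
N = √(1.2740 × 10⁻⁴) = 0.011287 rad s⁻¹ → T = 2π/N = 556.67 s = 9.2778 min ≈ 9.28 min.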